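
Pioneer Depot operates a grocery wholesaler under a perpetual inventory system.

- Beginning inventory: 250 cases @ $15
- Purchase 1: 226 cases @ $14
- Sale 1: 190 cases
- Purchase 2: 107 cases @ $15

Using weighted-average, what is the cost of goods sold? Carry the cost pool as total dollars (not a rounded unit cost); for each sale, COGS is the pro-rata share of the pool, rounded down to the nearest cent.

After Beginning: 250 on hand, pool $3,750.00 (≈ $15.0000 each)
After Purchase 1: 476 on hand, pool $6,914.00 (≈ $14.5252 each)
Sale 1, sell 190: 190/476 × $6,914.00 → $2,759.78
After Purchase 2: 393 on hand, pool $5,759.22 (≈ $14.6545 each)
Ending inventory (cost pool remaining) = $5,759.22

COGS = $2,759.78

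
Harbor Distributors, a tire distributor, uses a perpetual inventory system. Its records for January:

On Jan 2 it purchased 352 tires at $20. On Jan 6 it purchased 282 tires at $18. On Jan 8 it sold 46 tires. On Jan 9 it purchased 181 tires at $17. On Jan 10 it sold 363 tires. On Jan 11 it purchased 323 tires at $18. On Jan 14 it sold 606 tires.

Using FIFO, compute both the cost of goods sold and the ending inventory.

COGS = $18,793; ending inventory = $2,214

Jan 8, 46 sold [FIFO — oldest first]: 46 @ $20 = $920
Jan 10, 363 sold [FIFO — oldest first]: 306 @ $20 + 57 @ $18 = $7,146
Jan 14, 606 sold [FIFO — oldest first]: 225 @ $18 + 181 @ $17 + 200 @ $18 = $10,727
Total COGS = $920 + $7,146 + $10,727 = $18,793
Ending inventory: 123 @ $18 = $2,214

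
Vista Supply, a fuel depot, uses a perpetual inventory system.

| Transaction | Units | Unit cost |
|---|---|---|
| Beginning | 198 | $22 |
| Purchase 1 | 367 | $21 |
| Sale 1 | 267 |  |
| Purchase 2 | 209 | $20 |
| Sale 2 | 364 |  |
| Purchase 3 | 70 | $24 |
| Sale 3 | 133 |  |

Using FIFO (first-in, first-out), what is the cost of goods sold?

Sale 1 (267) [FIFO — oldest first]: 198 @ $22 + 69 @ $21 = $5,805
Sale 2 (364) [FIFO — oldest first]: 298 @ $21 + 66 @ $20 = $7,578
Sale 3 (133) [FIFO — oldest first]: 133 @ $20 = $2,660
Total COGS = $5,805 + $7,578 + $2,660 = $16,043
Ending inventory: 10 @ $20 + 70 @ $24 = $1,880
Check: goods available $17,923 = COGS $16,043 + ending $1,880

COGS = $16,043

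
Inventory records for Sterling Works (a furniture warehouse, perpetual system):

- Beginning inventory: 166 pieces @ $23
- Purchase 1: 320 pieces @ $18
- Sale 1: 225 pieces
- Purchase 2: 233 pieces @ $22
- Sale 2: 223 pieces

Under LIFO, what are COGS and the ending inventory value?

Sale 1 (225) [LIFO — newest first]: 225 @ $18 = $4,050
Sale 2 (223) [LIFO — newest first]: 223 @ $22 = $4,906
Total COGS = $4,050 + $4,906 = $8,956
Ending inventory: 166 @ $23 + 95 @ $18 + 10 @ $22 = $5,748

COGS = $8,956; ending inventory = $5,748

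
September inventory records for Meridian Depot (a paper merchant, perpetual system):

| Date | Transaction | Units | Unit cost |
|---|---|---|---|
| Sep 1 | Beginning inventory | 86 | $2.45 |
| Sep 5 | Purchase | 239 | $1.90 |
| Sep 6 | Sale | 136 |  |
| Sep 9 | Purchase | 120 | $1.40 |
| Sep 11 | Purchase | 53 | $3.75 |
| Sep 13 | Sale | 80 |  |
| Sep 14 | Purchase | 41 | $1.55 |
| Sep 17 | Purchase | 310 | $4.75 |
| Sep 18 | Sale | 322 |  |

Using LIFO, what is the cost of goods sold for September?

COGS = $1,986.05

Sep 6, 136 sold [LIFO — newest first]: 136 @ $1.90 = $258.40
Sep 13, 80 sold [LIFO — newest first]: 53 @ $3.75 + 27 @ $1.40 = $236.55
Sep 18, 322 sold [LIFO — newest first]: 310 @ $4.75 + 12 @ $1.55 = $1,491.10
Total COGS = $258.40 + $236.55 + $1,491.10 = $1,986.05
Ending inventory: 86 @ $2.45 + 103 @ $1.90 + 93 @ $1.40 + 29 @ $1.55 = $581.55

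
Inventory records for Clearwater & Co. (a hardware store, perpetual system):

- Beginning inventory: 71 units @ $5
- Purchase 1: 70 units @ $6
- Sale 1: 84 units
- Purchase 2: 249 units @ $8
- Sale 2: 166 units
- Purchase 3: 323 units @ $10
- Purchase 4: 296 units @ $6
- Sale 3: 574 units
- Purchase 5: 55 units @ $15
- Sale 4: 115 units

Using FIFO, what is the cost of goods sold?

COGS = $7,353

Sale 1 (84) [FIFO — oldest first]: 71 @ $5 + 13 @ $6 = $433
Sale 2 (166) [FIFO — oldest first]: 57 @ $6 + 109 @ $8 = $1,214
Sale 3 (574) [FIFO — oldest first]: 140 @ $8 + 323 @ $10 + 111 @ $6 = $5,016
Sale 4 (115) [FIFO — oldest first]: 115 @ $6 = $690
Total COGS = $433 + $1,214 + $5,016 + $690 = $7,353
Ending inventory: 70 @ $6 + 55 @ $15 = $1,245
Check: goods available $8,598 = COGS $7,353 + ending $1,245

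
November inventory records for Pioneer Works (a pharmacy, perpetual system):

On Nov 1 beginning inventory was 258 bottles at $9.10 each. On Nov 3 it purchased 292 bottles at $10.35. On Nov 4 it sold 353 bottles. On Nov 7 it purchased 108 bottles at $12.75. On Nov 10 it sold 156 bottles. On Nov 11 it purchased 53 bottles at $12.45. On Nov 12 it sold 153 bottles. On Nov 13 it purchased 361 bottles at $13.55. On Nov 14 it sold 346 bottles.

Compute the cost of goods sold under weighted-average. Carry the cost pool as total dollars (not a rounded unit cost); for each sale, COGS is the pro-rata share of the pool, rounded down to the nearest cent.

COGS = $11,448.80

After Nov 1: 258 on hand, pool $2,347.80 (≈ $9.1000 each)
After Nov 3: 550 on hand, pool $5,370.00 (≈ $9.7636 each)
Nov 4, sell 353: 353/550 × $5,370.00 → $3,446.56
After Nov 7: 305 on hand, pool $3,300.44 (≈ $10.8211 each)
Nov 10, sell 156: 156/305 × $3,300.44 → $1,688.09
After Nov 11: 202 on hand, pool $2,272.20 (≈ $11.2485 each)
Nov 12, sell 153: 153/202 × $2,272.20 → $1,721.02
After Nov 13: 410 on hand, pool $5,442.73 (≈ $13.2750 each)
Nov 14, sell 346: 346/410 × $5,442.73 → $4,593.13
Total COGS = $3,446.56 + $1,688.09 + $1,721.02 + $4,593.13 = $11,448.80
Ending inventory (cost pool remaining) = $849.60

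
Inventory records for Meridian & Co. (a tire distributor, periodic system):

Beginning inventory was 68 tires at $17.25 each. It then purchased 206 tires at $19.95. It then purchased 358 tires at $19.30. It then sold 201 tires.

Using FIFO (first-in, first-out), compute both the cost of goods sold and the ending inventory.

Sale 1 (201) [FIFO — oldest first]: 68 @ $17.25 + 133 @ $19.95 = $3,826.35
Ending inventory: 73 @ $19.95 + 358 @ $19.30 = $8,365.75

COGS = $3,826.35; ending inventory = $8,365.75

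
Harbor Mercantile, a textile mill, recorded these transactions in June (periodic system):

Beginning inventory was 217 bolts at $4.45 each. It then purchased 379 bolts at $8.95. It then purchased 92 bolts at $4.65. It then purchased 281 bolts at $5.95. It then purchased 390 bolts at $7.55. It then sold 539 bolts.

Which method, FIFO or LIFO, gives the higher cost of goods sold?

FIFO

FIFO COGS: 217 @ $4.45 + 322 @ $8.95 = $3,847.55
LIFO COGS: 390 @ $7.55 + 149 @ $5.95 = $3,831.05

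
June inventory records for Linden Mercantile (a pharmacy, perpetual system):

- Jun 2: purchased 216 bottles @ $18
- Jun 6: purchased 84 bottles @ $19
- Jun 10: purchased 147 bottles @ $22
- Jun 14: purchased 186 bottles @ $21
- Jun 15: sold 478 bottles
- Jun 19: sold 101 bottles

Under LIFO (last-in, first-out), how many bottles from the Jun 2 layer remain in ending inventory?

54

Jun 15, 478 sold [LIFO — newest first]: 186 @ $21 + 147 @ $22 + 84 @ $19 + 61 @ $18 = $9,834
Jun 19, 101 sold [LIFO — newest first]: 101 @ $18 = $1,818
Total COGS = $9,834 + $1,818 = $11,652
Ending inventory: 54 @ $18 = $972
Check: goods available $12,624 = COGS $11,652 + ending $972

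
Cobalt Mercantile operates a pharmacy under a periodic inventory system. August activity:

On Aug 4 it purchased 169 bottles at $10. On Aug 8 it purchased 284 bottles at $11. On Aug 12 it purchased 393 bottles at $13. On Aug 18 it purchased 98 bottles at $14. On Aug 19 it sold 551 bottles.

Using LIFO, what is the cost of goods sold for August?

Aug 19, 551 sold [LIFO — newest first]: 98 @ $14 + 393 @ $13 + 60 @ $11 = $7,141
Ending inventory: 169 @ $10 + 224 @ $11 = $4,154

COGS = $7,141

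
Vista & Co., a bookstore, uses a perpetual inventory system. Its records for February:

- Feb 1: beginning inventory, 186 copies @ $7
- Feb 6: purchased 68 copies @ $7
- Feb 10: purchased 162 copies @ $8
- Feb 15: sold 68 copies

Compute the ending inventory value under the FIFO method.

Feb 15, 68 sold [FIFO — oldest first]: 68 @ $7 = $476
Ending inventory: 118 @ $7 + 68 @ $7 + 162 @ $8 = $2,598

Ending inventory = $2,598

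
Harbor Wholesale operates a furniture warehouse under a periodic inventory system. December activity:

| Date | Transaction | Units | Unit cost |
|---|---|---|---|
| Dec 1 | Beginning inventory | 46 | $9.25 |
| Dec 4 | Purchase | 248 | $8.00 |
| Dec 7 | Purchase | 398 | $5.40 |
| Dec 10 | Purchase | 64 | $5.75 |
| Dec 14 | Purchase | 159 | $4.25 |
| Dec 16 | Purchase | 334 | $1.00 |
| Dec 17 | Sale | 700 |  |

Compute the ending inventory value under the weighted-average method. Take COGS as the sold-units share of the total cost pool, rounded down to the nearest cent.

Ending inventory = $2,609.38

Dec 17, sell 700: 700/1249 × $5,936.45 → $3,327.07
Ending inventory (cost pool remaining) = $2,609.38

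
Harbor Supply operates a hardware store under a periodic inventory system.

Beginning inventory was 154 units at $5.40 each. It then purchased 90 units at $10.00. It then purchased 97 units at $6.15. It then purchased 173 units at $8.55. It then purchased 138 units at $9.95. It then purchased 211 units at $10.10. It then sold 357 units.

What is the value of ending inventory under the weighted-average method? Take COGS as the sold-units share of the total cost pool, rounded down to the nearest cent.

Ending inventory = $4,286.93

Sale 1, sell 357: 357/863 × $7,311.50 → $3,024.57
Ending inventory (cost pool remaining) = $4,286.93
Check: goods available $7,311.50 = COGS $3,024.57 + ending $4,286.93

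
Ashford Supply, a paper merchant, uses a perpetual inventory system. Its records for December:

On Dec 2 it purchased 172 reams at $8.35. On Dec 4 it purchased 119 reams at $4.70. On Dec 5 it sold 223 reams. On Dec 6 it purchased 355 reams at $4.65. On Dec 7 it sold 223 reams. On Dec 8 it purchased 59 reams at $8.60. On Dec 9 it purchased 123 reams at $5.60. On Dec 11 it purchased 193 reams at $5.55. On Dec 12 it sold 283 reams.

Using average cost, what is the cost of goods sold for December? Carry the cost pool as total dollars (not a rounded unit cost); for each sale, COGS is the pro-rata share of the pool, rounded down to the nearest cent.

COGS = $4,253.85

After Dec 2: 172 on hand, pool $1,436.20 (≈ $8.3500 each)
After Dec 4: 291 on hand, pool $1,995.50 (≈ $6.8574 each)
Dec 5, sell 223: 223/291 × $1,995.50 → $1,529.19
After Dec 6: 423 on hand, pool $2,117.06 (≈ $5.0049 each)
Dec 7, sell 223: 223/423 × $2,117.06 → $1,116.08
After Dec 8: 259 on hand, pool $1,508.38 (≈ $5.8239 each)
After Dec 9: 382 on hand, pool $2,197.18 (≈ $5.7518 each)
After Dec 11: 575 on hand, pool $3,268.33 (≈ $5.6841 each)
Dec 12, sell 283: 283/575 × $3,268.33 → $1,608.58
Total COGS = $1,529.19 + $1,116.08 + $1,608.58 = $4,253.85
Ending inventory (cost pool remaining) = $1,659.75
Check: goods available $5,913.60 = COGS $4,253.85 + ending $1,659.75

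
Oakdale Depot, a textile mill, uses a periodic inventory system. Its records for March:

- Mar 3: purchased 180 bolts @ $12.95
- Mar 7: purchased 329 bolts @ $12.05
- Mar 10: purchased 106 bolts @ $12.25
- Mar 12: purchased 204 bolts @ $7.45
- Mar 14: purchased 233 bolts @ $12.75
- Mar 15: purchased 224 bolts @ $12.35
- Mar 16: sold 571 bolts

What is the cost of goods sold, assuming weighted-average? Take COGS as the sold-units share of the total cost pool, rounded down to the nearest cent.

Mar 16, sell 571: 571/1276 × $14,850.90 → $6,645.66
Ending inventory (cost pool remaining) = $8,205.24

COGS = $6,645.66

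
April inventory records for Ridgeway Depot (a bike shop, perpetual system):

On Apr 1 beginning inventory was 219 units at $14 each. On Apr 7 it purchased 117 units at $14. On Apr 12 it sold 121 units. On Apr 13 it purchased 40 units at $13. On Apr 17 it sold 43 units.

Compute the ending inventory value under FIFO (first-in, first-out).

Apr 12, 121 sold [FIFO — oldest first]: 121 @ $14 = $1,694
Apr 17, 43 sold [FIFO — oldest first]: 43 @ $14 = $602
Total COGS = $1,694 + $602 = $2,296
Ending inventory: 55 @ $14 + 117 @ $14 + 40 @ $13 = $2,928

Ending inventory = $2,928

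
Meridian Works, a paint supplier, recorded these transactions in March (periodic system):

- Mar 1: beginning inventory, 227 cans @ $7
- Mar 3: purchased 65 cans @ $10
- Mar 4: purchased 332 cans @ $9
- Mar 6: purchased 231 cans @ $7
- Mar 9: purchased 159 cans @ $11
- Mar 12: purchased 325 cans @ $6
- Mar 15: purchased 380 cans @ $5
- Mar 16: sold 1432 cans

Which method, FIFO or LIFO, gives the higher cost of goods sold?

FIFO COGS: 227 @ $7 + 65 @ $10 + 332 @ $9 + 231 @ $7 + 159 @ $11 + 325 @ $6 + 93 @ $5 = $11,008
LIFO COGS: 380 @ $5 + 325 @ $6 + 159 @ $11 + 231 @ $7 + 332 @ $9 + 5 @ $10 = $10,254

FIFO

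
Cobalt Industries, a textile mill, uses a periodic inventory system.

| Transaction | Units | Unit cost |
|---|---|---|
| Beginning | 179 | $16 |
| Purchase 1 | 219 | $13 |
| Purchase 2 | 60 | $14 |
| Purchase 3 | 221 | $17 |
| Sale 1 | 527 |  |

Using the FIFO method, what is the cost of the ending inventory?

Ending inventory = $2,584

Sale 1 (527) [FIFO — oldest first]: 179 @ $16 + 219 @ $13 + 60 @ $14 + 69 @ $17 = $7,724
Ending inventory: 152 @ $17 = $2,584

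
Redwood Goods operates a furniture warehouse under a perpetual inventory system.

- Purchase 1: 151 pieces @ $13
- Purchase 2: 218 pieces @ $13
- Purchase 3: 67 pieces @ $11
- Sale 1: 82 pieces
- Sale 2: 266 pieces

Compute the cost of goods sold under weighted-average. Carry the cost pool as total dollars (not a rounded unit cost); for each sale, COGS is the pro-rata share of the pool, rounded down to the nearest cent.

COGS = $4,417.04

After Purchase 1: 151 on hand, pool $1,963.00 (≈ $13.0000 each)
After Purchase 2: 369 on hand, pool $4,797.00 (≈ $13.0000 each)
After Purchase 3: 436 on hand, pool $5,534.00 (≈ $12.6927 each)
Sale 1, sell 82: 82/436 × $5,534.00 → $1,040.79
Sale 2, sell 266: 266/354 × $4,493.21 → $3,376.25
Total COGS = $1,040.79 + $3,376.25 = $4,417.04
Ending inventory (cost pool remaining) = $1,116.96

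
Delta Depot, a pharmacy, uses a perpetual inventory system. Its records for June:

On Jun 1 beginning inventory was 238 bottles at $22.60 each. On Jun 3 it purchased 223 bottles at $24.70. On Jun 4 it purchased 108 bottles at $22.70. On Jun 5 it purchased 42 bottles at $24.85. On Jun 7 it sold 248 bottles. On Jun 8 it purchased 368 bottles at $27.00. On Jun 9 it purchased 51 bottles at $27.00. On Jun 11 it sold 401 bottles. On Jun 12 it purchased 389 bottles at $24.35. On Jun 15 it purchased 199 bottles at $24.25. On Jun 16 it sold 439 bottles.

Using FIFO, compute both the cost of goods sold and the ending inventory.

Jun 7, 248 sold [FIFO — oldest first]: 238 @ $22.60 + 10 @ $24.70 = $5,625.80
Jun 11, 401 sold [FIFO — oldest first]: 213 @ $24.70 + 108 @ $22.70 + 42 @ $24.85 + 38 @ $27.00 = $9,782.40
Jun 16, 439 sold [FIFO — oldest first]: 330 @ $27.00 + 51 @ $27.00 + 58 @ $24.35 = $11,699.30
Total COGS = $5,625.80 + $9,782.40 + $11,699.30 = $27,107.50
Ending inventory: 331 @ $24.35 + 199 @ $24.25 = $12,885.60
Check: goods available $39,993.10 = COGS $27,107.50 + ending $12,885.60

COGS = $27,107.50; ending inventory = $12,885.60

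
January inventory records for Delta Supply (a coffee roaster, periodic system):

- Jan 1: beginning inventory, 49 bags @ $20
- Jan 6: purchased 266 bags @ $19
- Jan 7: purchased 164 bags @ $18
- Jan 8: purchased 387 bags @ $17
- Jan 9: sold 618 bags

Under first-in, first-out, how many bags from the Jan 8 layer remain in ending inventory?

Jan 9, 618 sold [FIFO — oldest first]: 49 @ $20 + 266 @ $19 + 164 @ $18 + 139 @ $17 = $11,349
Ending inventory: 248 @ $17 = $4,216
Check: goods available $15,565 = COGS $11,349 + ending $4,216

248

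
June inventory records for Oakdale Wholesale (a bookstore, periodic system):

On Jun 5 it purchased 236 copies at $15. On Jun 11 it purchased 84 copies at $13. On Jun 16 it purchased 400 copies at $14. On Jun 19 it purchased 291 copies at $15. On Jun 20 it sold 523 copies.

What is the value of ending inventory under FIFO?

Jun 20, 523 sold [FIFO — oldest first]: 236 @ $15 + 84 @ $13 + 203 @ $14 = $7,474
Ending inventory: 197 @ $14 + 291 @ $15 = $7,123
Check: goods available $14,597 = COGS $7,474 + ending $7,123

Ending inventory = $7,123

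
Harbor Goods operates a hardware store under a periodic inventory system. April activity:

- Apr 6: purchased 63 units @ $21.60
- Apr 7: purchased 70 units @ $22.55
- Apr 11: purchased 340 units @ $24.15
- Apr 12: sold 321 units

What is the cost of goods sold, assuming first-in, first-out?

COGS = $7,479.50

Apr 12, 321 sold [FIFO — oldest first]: 63 @ $21.60 + 70 @ $22.55 + 188 @ $24.15 = $7,479.50
Ending inventory: 152 @ $24.15 = $3,670.80
Check: goods available $11,150.30 = COGS $7,479.50 + ending $3,670.80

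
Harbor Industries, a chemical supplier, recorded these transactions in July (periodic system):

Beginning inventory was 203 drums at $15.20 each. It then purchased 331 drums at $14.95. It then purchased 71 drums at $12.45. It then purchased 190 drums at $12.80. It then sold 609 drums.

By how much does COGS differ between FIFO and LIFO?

$446.40

FIFO COGS: 203 @ $15.20 + 331 @ $14.95 + 71 @ $12.45 + 4 @ $12.80 = $8,969.20
LIFO COGS: 190 @ $12.80 + 71 @ $12.45 + 331 @ $14.95 + 17 @ $15.20 = $8,522.80
Difference = |$8,969.20 − $8,522.80| = $446.40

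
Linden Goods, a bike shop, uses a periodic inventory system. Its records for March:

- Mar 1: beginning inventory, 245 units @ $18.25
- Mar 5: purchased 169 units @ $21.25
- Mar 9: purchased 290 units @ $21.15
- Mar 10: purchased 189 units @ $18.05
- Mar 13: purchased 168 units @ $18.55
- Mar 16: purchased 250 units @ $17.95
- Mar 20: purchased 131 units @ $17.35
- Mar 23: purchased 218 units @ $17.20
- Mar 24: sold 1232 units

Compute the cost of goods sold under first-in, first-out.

Mar 24, 1232 sold [FIFO — oldest first]: 245 @ $18.25 + 169 @ $21.25 + 290 @ $21.15 + 189 @ $18.05 + 168 @ $18.55 + 171 @ $17.95 = $23,793.30
Ending inventory: 79 @ $17.95 + 131 @ $17.35 + 218 @ $17.20 = $7,440.50

COGS = $23,793.30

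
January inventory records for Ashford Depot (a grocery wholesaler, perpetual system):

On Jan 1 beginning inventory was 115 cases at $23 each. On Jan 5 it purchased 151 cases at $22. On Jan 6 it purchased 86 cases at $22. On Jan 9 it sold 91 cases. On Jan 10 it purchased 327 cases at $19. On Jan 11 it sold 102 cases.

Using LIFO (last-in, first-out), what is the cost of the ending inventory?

Ending inventory = $10,132

Jan 9, 91 sold [LIFO — newest first]: 86 @ $22 + 5 @ $22 = $2,002
Jan 11, 102 sold [LIFO — newest first]: 102 @ $19 = $1,938
Total COGS = $2,002 + $1,938 = $3,940
Ending inventory: 115 @ $23 + 146 @ $22 + 225 @ $19 = $10,132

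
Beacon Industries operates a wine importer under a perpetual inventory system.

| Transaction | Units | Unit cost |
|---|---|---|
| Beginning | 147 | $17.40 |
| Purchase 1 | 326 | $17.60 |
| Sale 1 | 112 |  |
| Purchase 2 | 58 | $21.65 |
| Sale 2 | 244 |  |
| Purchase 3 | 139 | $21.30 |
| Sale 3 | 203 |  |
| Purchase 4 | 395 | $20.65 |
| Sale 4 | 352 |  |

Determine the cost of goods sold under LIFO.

COGS = $17,849.20

Sale 1 (112) [LIFO — newest first]: 112 @ $17.60 = $1,971.20
Sale 2 (244) [LIFO — newest first]: 58 @ $21.65 + 186 @ $17.60 = $4,529.30
Sale 3 (203) [LIFO — newest first]: 139 @ $21.30 + 28 @ $17.60 + 36 @ $17.40 = $4,079.90
Sale 4 (352) [LIFO — newest first]: 352 @ $20.65 = $7,268.80
Total COGS = $1,971.20 + $4,529.30 + $4,079.90 + $7,268.80 = $17,849.20
Ending inventory: 111 @ $17.40 + 43 @ $20.65 = $2,819.35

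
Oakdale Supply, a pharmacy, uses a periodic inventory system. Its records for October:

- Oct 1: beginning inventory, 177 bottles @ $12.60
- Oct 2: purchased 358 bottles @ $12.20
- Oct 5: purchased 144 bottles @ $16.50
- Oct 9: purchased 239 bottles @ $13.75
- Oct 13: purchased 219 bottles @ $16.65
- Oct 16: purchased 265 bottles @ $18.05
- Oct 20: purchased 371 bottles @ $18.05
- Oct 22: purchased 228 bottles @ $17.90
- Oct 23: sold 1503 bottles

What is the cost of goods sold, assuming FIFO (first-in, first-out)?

COGS = $22,512.70

Oct 23, 1503 sold [FIFO — oldest first]: 177 @ $12.60 + 358 @ $12.20 + 144 @ $16.50 + 239 @ $13.75 + 219 @ $16.65 + 265 @ $18.05 + 101 @ $18.05 = $22,512.70
Ending inventory: 270 @ $18.05 + 228 @ $17.90 = $8,954.70
Check: goods available $31,467.40 = COGS $22,512.70 + ending $8,954.70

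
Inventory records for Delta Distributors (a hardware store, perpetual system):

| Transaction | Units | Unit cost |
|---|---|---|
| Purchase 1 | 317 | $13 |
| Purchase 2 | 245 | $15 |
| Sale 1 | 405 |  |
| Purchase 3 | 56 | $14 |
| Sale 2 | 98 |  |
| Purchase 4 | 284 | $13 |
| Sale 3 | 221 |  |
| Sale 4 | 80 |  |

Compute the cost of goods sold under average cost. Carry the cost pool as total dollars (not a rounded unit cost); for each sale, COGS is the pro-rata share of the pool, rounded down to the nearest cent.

After Purchase 1: 317 on hand, pool $4,121.00 (≈ $13.0000 each)
After Purchase 2: 562 on hand, pool $7,796.00 (≈ $13.8719 each)
Sale 1, sell 405: 405/562 × $7,796.00 → $5,618.11
After Purchase 3: 213 on hand, pool $2,961.89 (≈ $13.9056 each)
Sale 2, sell 98: 98/213 × $2,961.89 → $1,362.74
After Purchase 4: 399 on hand, pool $5,291.15 (≈ $13.2610 each)
Sale 3, sell 221: 221/399 × $5,291.15 → $2,930.68
Sale 4, sell 80: 80/178 × $2,360.47 → $1,060.88
Total COGS = $5,618.11 + $1,362.74 + $2,930.68 + $1,060.88 = $10,972.41
Ending inventory (cost pool remaining) = $1,299.59

COGS = $10,972.41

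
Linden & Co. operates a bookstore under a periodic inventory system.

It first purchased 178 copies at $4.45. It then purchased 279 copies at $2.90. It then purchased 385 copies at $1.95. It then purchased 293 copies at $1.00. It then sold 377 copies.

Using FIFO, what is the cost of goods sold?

Sale 1 (377) [FIFO — oldest first]: 178 @ $4.45 + 199 @ $2.90 = $1,369.20
Ending inventory: 80 @ $2.90 + 385 @ $1.95 + 293 @ $1.00 = $1,275.75

COGS = $1,369.20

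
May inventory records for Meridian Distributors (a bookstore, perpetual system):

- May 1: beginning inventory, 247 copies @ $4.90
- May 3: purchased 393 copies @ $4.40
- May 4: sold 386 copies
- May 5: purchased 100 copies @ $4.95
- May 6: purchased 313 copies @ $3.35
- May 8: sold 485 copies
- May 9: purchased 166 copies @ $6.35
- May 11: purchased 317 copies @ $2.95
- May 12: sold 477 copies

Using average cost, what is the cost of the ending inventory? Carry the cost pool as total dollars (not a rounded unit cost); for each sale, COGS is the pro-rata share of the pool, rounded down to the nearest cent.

After May 1: 247 on hand, pool $1,210.30 (≈ $4.9000 each)
After May 3: 640 on hand, pool $2,939.50 (≈ $4.5930 each)
May 4, sell 386: 386/640 × $2,939.50 → $1,772.88
After May 5: 354 on hand, pool $1,661.62 (≈ $4.6938 each)
After May 6: 667 on hand, pool $2,710.17 (≈ $4.0632 each)
May 8, sell 485: 485/667 × $2,710.17 → $1,970.66
After May 9: 348 on hand, pool $1,793.61 (≈ $5.1541 each)
After May 11: 665 on hand, pool $2,728.76 (≈ $4.1034 each)
May 12, sell 477: 477/665 × $2,728.76 → $1,957.32
Total COGS = $1,772.88 + $1,970.66 + $1,957.32 = $5,700.86
Ending inventory (cost pool remaining) = $771.44
Check: goods available $6,472.30 = COGS $5,700.86 + ending $771.44

Ending inventory = $771.44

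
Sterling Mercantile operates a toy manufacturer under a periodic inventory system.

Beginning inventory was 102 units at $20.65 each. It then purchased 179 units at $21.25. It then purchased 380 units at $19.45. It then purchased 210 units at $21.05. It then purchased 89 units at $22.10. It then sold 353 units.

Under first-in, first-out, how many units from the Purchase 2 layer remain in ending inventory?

Sale 1 (353) [FIFO — oldest first]: 102 @ $20.65 + 179 @ $21.25 + 72 @ $19.45 = $7,310.45
Ending inventory: 308 @ $19.45 + 210 @ $21.05 + 89 @ $22.10 = $12,378.00

308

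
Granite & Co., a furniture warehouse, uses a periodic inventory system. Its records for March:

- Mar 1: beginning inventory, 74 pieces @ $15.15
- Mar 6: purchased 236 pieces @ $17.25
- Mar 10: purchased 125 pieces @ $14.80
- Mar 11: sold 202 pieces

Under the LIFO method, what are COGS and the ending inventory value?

COGS = $3,178.25; ending inventory = $3,863.85

Mar 11, 202 sold [LIFO — newest first]: 125 @ $14.80 + 77 @ $17.25 = $3,178.25
Ending inventory: 74 @ $15.15 + 159 @ $17.25 = $3,863.85
Check: goods available $7,042.10 = COGS $3,178.25 + ending $3,863.85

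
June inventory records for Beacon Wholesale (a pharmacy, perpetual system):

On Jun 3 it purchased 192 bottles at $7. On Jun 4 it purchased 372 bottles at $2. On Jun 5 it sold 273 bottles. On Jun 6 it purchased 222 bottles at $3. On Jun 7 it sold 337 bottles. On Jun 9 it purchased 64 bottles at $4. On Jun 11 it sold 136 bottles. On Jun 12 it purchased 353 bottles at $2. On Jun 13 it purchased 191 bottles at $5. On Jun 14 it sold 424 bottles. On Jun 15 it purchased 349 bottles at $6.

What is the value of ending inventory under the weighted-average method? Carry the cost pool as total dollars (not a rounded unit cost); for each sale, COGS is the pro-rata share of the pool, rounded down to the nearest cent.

Ending inventory = $2,796.12

After Jun 3: 192 on hand, pool $1,344.00 (≈ $7.0000 each)
After Jun 4: 564 on hand, pool $2,088.00 (≈ $3.7021 each)
Jun 5, sell 273: 273/564 × $2,088.00 → $1,010.68
After Jun 6: 513 on hand, pool $1,743.32 (≈ $3.3983 each)
Jun 7, sell 337: 337/513 × $1,743.32 → $1,145.22
After Jun 9: 240 on hand, pool $854.10 (≈ $3.5587 each)
Jun 11, sell 136: 136/240 × $854.10 → $483.99
After Jun 12: 457 on hand, pool $1,076.11 (≈ $2.3547 each)
After Jun 13: 648 on hand, pool $2,031.11 (≈ $3.1344 each)
Jun 14, sell 424: 424/648 × $2,031.11 → $1,328.99
After Jun 15: 573 on hand, pool $2,796.12 (≈ $4.8798 each)
Total COGS = $1,010.68 + $1,145.22 + $483.99 + $1,328.99 = $3,968.88
Ending inventory (cost pool remaining) = $2,796.12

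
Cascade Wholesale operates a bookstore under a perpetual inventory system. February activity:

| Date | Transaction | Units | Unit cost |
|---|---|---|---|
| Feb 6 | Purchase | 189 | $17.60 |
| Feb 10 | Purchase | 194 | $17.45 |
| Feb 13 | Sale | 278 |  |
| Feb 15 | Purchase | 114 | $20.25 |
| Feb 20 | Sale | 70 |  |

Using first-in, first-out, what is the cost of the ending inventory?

Feb 13, 278 sold [FIFO — oldest first]: 189 @ $17.60 + 89 @ $17.45 = $4,879.45
Feb 20, 70 sold [FIFO — oldest first]: 70 @ $17.45 = $1,221.50
Total COGS = $4,879.45 + $1,221.50 = $6,100.95
Ending inventory: 35 @ $17.45 + 114 @ $20.25 = $2,919.25

Ending inventory = $2,919.25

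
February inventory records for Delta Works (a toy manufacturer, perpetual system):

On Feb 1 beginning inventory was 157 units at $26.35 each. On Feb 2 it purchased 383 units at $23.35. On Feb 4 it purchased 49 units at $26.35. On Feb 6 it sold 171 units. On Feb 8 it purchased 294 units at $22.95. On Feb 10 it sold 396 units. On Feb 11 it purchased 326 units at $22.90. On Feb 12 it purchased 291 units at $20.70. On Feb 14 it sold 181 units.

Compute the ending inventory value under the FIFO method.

Feb 6, 171 sold [FIFO — oldest first]: 157 @ $26.35 + 14 @ $23.35 = $4,463.85
Feb 10, 396 sold [FIFO — oldest first]: 369 @ $23.35 + 27 @ $26.35 = $9,327.60
Feb 14, 181 sold [FIFO — oldest first]: 22 @ $26.35 + 159 @ $22.95 = $4,228.75
Total COGS = $4,463.85 + $9,327.60 + $4,228.75 = $18,020.20
Ending inventory: 135 @ $22.95 + 326 @ $22.90 + 291 @ $20.70 = $16,587.35
Check: goods available $34,607.55 = COGS $18,020.20 + ending $16,587.35

Ending inventory = $16,587.35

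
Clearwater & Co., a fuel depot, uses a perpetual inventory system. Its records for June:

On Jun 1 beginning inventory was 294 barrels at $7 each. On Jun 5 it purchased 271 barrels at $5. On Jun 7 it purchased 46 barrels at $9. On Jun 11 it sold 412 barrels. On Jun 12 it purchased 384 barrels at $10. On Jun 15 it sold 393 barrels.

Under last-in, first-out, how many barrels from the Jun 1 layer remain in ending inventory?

190

Jun 11, 412 sold [LIFO — newest first]: 46 @ $9 + 271 @ $5 + 95 @ $7 = $2,434
Jun 15, 393 sold [LIFO — newest first]: 384 @ $10 + 9 @ $7 = $3,903
Total COGS = $2,434 + $3,903 = $6,337
Ending inventory: 190 @ $7 = $1,330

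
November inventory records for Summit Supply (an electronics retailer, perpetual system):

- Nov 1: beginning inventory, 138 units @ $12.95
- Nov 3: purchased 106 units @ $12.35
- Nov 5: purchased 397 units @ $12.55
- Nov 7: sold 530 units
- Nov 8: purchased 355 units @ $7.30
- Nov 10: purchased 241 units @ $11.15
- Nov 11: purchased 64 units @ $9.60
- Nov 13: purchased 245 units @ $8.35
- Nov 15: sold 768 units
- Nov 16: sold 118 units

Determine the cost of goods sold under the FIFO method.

COGS = $14,931.85

Nov 7, 530 sold [FIFO — oldest first]: 138 @ $12.95 + 106 @ $12.35 + 286 @ $12.55 = $6,685.50
Nov 15, 768 sold [FIFO — oldest first]: 111 @ $12.55 + 355 @ $7.30 + 241 @ $11.15 + 61 @ $9.60 = $7,257.30
Nov 16, 118 sold [FIFO — oldest first]: 3 @ $9.60 + 115 @ $8.35 = $989.05
Total COGS = $6,685.50 + $7,257.30 + $989.05 = $14,931.85
Ending inventory: 130 @ $8.35 = $1,085.50
Check: goods available $16,017.35 = COGS $14,931.85 + ending $1,085.50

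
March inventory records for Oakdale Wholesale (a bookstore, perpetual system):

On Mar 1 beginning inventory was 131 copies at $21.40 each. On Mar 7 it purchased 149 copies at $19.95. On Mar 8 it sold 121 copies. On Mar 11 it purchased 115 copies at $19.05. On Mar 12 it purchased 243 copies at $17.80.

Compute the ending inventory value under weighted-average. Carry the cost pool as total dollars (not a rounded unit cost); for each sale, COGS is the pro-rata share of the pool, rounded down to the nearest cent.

Ending inventory = $9,796.07

After Mar 1: 131 on hand, pool $2,803.40 (≈ $21.4000 each)
After Mar 7: 280 on hand, pool $5,775.95 (≈ $20.6284 each)
Mar 8, sell 121: 121/280 × $5,775.95 → $2,496.03
After Mar 11: 274 on hand, pool $5,470.67 (≈ $19.9659 each)
After Mar 12: 517 on hand, pool $9,796.07 (≈ $18.9479 each)
Ending inventory (cost pool remaining) = $9,796.07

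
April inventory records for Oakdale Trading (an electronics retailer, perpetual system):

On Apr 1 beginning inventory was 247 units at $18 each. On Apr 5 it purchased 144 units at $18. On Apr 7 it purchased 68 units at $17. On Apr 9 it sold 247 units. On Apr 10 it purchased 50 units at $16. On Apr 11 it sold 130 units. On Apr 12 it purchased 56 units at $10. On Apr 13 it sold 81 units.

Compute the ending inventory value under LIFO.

Apr 9, 247 sold [LIFO — newest first]: 68 @ $17 + 144 @ $18 + 35 @ $18 = $4,378
Apr 11, 130 sold [LIFO — newest first]: 50 @ $16 + 80 @ $18 = $2,240
Apr 13, 81 sold [LIFO — newest first]: 56 @ $10 + 25 @ $18 = $1,010
Total COGS = $4,378 + $2,240 + $1,010 = $7,628
Ending inventory: 107 @ $18 = $1,926
Check: goods available $9,554 = COGS $7,628 + ending $1,926

Ending inventory = $1,926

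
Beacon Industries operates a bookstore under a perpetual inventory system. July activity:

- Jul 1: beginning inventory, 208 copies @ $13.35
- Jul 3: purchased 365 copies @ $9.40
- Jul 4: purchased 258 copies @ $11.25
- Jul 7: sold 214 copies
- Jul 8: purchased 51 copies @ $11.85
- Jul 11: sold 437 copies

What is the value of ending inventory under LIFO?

Ending inventory = $2,993.00

Jul 7, 214 sold [LIFO — newest first]: 214 @ $11.25 = $2,407.50
Jul 11, 437 sold [LIFO — newest first]: 51 @ $11.85 + 44 @ $11.25 + 342 @ $9.40 = $4,314.15
Total COGS = $2,407.50 + $4,314.15 = $6,721.65
Ending inventory: 208 @ $13.35 + 23 @ $9.40 = $2,993.00
Check: goods available $9,714.65 = COGS $6,721.65 + ending $2,993.00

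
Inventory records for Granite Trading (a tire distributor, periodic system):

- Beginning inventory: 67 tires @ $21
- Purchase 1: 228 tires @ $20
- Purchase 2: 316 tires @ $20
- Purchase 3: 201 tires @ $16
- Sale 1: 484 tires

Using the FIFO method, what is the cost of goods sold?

COGS = $9,747

Sale 1 (484) [FIFO — oldest first]: 67 @ $21 + 228 @ $20 + 189 @ $20 = $9,747
Ending inventory: 127 @ $20 + 201 @ $16 = $5,756
Check: goods available $15,503 = COGS $9,747 + ending $5,756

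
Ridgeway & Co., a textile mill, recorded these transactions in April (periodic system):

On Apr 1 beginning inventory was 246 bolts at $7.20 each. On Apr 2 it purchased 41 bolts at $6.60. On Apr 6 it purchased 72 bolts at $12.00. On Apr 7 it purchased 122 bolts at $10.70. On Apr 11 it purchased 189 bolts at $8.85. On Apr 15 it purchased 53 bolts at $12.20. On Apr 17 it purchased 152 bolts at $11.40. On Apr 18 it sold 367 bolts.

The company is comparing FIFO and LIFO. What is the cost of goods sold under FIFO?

COGS = $2,991.40

FIFO COGS: 246 @ $7.20 + 41 @ $6.60 + 72 @ $12.00 + 8 @ $10.70 = $2,991.40
LIFO COGS: 152 @ $11.40 + 53 @ $12.20 + 162 @ $8.85 = $3,813.10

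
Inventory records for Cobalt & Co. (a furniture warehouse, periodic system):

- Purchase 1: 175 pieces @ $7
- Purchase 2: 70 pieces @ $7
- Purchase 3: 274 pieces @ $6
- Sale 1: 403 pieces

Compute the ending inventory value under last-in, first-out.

Ending inventory = $812

Sale 1 (403) [LIFO — newest first]: 274 @ $6 + 70 @ $7 + 59 @ $7 = $2,547
Ending inventory: 116 @ $7 = $812
Check: goods available $3,359 = COGS $2,547 + ending $812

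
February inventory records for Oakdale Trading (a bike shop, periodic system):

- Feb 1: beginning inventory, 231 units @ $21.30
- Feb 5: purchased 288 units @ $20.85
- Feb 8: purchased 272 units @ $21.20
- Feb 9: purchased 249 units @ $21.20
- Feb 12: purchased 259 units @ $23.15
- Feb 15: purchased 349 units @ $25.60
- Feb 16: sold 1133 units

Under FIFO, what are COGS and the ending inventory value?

Feb 16, 1133 sold [FIFO — oldest first]: 231 @ $21.30 + 288 @ $20.85 + 272 @ $21.20 + 249 @ $21.20 + 93 @ $23.15 = $24,123.25
Ending inventory: 166 @ $23.15 + 349 @ $25.60 = $12,777.30
Check: goods available $36,900.55 = COGS $24,123.25 + ending $12,777.30

COGS = $24,123.25; ending inventory = $12,777.30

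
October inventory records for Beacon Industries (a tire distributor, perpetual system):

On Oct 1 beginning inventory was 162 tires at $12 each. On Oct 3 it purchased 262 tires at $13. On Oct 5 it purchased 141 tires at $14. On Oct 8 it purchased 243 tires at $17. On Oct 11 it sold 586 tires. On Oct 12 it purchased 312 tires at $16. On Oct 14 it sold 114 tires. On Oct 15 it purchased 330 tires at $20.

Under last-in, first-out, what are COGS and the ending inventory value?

Oct 11, 586 sold [LIFO — newest first]: 243 @ $17 + 141 @ $14 + 202 @ $13 = $8,731
Oct 14, 114 sold [LIFO — newest first]: 114 @ $16 = $1,824
Total COGS = $8,731 + $1,824 = $10,555
Ending inventory: 162 @ $12 + 60 @ $13 + 198 @ $16 + 330 @ $20 = $12,492
Check: goods available $23,047 = COGS $10,555 + ending $12,492

COGS = $10,555; ending inventory = $12,492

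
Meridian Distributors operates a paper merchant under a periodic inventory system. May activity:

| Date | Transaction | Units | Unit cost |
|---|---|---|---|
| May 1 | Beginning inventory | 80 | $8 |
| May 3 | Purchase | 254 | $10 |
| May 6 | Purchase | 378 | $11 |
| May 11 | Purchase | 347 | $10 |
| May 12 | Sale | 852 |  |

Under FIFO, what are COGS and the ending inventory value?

May 12, 852 sold [FIFO — oldest first]: 80 @ $8 + 254 @ $10 + 378 @ $11 + 140 @ $10 = $8,738
Ending inventory: 207 @ $10 = $2,070

COGS = $8,738; ending inventory = $2,070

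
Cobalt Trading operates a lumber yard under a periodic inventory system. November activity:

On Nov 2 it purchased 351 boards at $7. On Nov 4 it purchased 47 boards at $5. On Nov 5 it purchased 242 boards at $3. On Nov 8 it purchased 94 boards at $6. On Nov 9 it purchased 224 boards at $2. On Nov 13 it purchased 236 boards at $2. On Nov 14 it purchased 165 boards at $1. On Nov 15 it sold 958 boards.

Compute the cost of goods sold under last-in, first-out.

Nov 15, 958 sold [LIFO — newest first]: 165 @ $1 + 236 @ $2 + 224 @ $2 + 94 @ $6 + 239 @ $3 = $2,366
Ending inventory: 351 @ $7 + 47 @ $5 + 3 @ $3 = $2,701
Check: goods available $5,067 = COGS $2,366 + ending $2,701

COGS = $2,366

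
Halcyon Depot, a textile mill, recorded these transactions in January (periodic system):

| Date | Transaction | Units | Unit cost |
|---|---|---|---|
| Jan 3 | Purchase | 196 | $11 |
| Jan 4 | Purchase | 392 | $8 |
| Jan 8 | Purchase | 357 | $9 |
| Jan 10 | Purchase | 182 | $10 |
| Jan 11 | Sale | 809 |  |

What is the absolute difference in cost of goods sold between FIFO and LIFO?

$88

FIFO COGS: 196 @ $11 + 392 @ $8 + 221 @ $9 = $7,281
LIFO COGS: 182 @ $10 + 357 @ $9 + 270 @ $8 = $7,193
Difference = |$7,281 − $7,193| = $88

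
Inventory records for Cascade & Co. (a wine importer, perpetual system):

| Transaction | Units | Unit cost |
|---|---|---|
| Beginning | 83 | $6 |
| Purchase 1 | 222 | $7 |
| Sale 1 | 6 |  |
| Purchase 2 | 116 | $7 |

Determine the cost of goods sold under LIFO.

COGS = $42

Sale 1 (6) [LIFO — newest first]: 6 @ $7 = $42
Ending inventory: 83 @ $6 + 216 @ $7 + 116 @ $7 = $2,822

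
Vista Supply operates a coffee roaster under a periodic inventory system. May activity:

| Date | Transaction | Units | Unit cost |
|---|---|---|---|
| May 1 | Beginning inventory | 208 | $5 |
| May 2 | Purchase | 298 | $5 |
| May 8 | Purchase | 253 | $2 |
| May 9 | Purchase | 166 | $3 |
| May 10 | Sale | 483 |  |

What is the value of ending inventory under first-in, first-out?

May 10, 483 sold [FIFO — oldest first]: 208 @ $5 + 275 @ $5 = $2,415
Ending inventory: 23 @ $5 + 253 @ $2 + 166 @ $3 = $1,119
Check: goods available $3,534 = COGS $2,415 + ending $1,119

Ending inventory = $1,119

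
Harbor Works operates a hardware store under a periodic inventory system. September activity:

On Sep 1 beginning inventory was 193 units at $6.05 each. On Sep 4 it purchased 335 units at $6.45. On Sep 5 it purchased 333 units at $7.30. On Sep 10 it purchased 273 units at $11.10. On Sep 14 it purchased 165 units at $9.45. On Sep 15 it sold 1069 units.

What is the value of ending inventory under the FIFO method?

Ending inventory = $2,280.75

Sep 15, 1069 sold [FIFO — oldest first]: 193 @ $6.05 + 335 @ $6.45 + 333 @ $7.30 + 208 @ $11.10 = $8,068.10
Ending inventory: 65 @ $11.10 + 165 @ $9.45 = $2,280.75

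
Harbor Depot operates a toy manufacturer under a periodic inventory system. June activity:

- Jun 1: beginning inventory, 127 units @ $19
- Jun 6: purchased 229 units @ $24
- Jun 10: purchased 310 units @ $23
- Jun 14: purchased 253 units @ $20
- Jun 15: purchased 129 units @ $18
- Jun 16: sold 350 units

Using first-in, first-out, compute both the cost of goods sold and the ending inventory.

COGS = $7,765; ending inventory = $14,656

Jun 16, 350 sold [FIFO — oldest first]: 127 @ $19 + 223 @ $24 = $7,765
Ending inventory: 6 @ $24 + 310 @ $23 + 253 @ $20 + 129 @ $18 = $14,656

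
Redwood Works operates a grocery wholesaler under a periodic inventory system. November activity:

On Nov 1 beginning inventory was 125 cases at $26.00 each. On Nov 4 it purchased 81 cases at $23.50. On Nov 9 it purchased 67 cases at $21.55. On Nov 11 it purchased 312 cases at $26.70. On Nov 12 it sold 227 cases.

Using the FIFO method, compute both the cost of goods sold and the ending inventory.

COGS = $5,606.05; ending inventory = $9,321.70

Nov 12, 227 sold [FIFO — oldest first]: 125 @ $26.00 + 81 @ $23.50 + 21 @ $21.55 = $5,606.05
Ending inventory: 46 @ $21.55 + 312 @ $26.70 = $9,321.70
Check: goods available $14,927.75 = COGS $5,606.05 + ending $9,321.70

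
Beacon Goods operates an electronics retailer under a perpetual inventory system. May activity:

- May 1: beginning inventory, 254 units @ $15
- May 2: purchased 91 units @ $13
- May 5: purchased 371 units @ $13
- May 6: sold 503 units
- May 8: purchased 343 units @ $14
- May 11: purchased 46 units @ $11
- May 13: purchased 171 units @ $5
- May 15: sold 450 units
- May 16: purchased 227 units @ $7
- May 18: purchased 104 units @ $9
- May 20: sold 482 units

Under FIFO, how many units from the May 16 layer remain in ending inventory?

68

May 6, 503 sold [FIFO — oldest first]: 254 @ $15 + 91 @ $13 + 158 @ $13 = $7,047
May 15, 450 sold [FIFO — oldest first]: 213 @ $13 + 237 @ $14 = $6,087
May 20, 482 sold [FIFO — oldest first]: 106 @ $14 + 46 @ $11 + 171 @ $5 + 159 @ $7 = $3,958
Total COGS = $7,047 + $6,087 + $3,958 = $17,092
Ending inventory: 68 @ $7 + 104 @ $9 = $1,412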